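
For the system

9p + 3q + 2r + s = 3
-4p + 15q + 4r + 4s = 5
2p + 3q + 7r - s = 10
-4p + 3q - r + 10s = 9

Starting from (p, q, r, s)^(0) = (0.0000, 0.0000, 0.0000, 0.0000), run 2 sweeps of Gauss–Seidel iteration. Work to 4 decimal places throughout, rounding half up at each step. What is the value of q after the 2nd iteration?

Iteration 1:
  p = (3 - (3)·0.0000 - (2)·0.0000 - (1)·0.0000) / (9) = 0.3333
  q = (5 - (-4)·0.3333 - (4)·0.0000 - (4)·0.0000) / (15) = 0.4222
  r = (10 - (2)·0.3333 - (3)·0.4222 - (-1)·0.0000) / (7) = 1.1524
  s = (9 - (-4)·0.3333 - (3)·0.4222 - (-1)·1.1524) / (10) = 1.0219
Iteration 2:
  p = (3 - (3)·0.4222 - (2)·1.1524 - (1)·1.0219) / (9) = -0.1770
  q = (5 - (-4)·-0.1770 - (4)·1.1524 - (4)·1.0219) / (15) = -0.2937
  r = (10 - (2)·-0.1770 - (3)·-0.2937 - (-1)·1.0219) / (7) = 1.7510
  s = (9 - (-4)·-0.1770 - (3)·-0.2937 - (-1)·1.7510) / (10) = 1.0924

-0.2937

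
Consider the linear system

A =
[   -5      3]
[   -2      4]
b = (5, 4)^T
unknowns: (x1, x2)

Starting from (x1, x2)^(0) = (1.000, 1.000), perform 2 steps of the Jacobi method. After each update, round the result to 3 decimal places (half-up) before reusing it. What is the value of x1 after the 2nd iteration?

Iteration 1:
  x1 = (5 - (3)·1.000) / (-5) = -0.400
  x2 = (4 - (-2)·1.000) / (4) = 1.500
Iteration 2:
  x1 = (5 - (3)·1.500) / (-5) = -0.100
  x2 = (4 - (-2)·-0.400) / (4) = 0.800

-0.100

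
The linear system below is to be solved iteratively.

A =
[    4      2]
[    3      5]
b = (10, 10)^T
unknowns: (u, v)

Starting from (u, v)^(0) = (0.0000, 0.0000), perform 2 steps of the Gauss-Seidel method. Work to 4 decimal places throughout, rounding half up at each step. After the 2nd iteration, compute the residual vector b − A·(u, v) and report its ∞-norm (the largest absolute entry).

0.3000

Iteration 1:
  u = (10 - (2)·0.0000) / (4) = 2.5000
  v = (10 - (3)·2.5000) / (5) = 0.5000
Iteration 2:
  u = (10 - (2)·0.5000) / (4) = 2.2500
  v = (10 - (3)·2.2500) / (5) = 0.6500
Residual b − A·x = (-0.3000, 0.0000); ∞-norm = 0.3000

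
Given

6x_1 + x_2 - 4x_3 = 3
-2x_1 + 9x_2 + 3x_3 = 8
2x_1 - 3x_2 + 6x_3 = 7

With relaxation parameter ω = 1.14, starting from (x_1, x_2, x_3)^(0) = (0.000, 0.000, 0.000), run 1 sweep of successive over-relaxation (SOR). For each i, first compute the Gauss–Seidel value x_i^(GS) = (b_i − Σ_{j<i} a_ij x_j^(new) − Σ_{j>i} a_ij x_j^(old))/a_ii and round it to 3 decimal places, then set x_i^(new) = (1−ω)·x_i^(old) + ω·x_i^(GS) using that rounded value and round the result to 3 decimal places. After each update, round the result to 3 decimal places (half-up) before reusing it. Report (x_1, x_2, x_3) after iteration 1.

Iteration 1:
  x_1: GS value = (3 - (1)·0.000 - (-4)·0.000) / (6) = 0.500;  x_1 ← (1−ω)·0.000 + ω·0.500 = 0.570
  x_2: GS value = (8 - (-2)·0.570 - (3)·0.000) / (9) = 1.016;  x_2 ← (1−ω)·0.000 + ω·1.016 = 1.158
  x_3: GS value = (7 - (2)·0.570 - (-3)·1.158) / (6) = 1.556;  x_3 ← (1−ω)·0.000 + ω·1.556 = 1.774

(0.570, 1.158, 1.774)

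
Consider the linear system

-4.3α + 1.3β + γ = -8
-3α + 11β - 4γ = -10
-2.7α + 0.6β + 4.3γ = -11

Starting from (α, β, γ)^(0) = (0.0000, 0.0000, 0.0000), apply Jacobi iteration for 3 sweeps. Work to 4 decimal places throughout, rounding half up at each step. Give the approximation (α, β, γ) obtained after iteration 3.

Iteration 1:
  α = (-8 - (1.3)·0.0000 - (1)·0.0000) / (-4.3) = 1.8605
  β = (-10 - (-3)·0.0000 - (-4)·0.0000) / (11) = -0.9091
  γ = (-11 - (-2.7)·0.0000 - (0.6)·0.0000) / (4.3) = -2.5581
Iteration 2:
  α = (-8 - (1.3)·-0.9091 - (1)·-2.5581) / (-4.3) = 0.9907
  β = (-10 - (-3)·1.8605 - (-4)·-2.5581) / (11) = -1.3319
  γ = (-11 - (-2.7)·1.8605 - (0.6)·-0.9091) / (4.3) = -1.2631
Iteration 3:
  α = (-8 - (1.3)·-1.3319 - (1)·-1.2631) / (-4.3) = 1.1641
  β = (-10 - (-3)·0.9907 - (-4)·-1.2631) / (11) = -1.0982
  γ = (-11 - (-2.7)·0.9907 - (0.6)·-1.3319) / (4.3) = -1.7502

(1.1641, -1.0982, -1.7502)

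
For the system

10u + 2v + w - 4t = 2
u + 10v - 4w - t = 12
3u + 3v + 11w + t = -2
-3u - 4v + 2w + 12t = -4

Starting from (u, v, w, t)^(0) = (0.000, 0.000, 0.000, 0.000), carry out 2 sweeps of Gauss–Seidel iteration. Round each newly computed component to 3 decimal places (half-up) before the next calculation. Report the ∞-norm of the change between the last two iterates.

0.193

Iteration 1:
  u = (2 - (2)·0.000 - (1)·0.000 - (-4)·0.000) / (10) = 0.200
  v = (12 - (1)·0.200 - (-4)·0.000 - (-1)·0.000) / (10) = 1.180
  w = (-2 - (3)·0.200 - (3)·1.180 - (1)·0.000) / (11) = -0.558
  t = (-4 - (-3)·0.200 - (-4)·1.180 - (2)·-0.558) / (12) = 0.203
Iteration 2:
  u = (2 - (2)·1.180 - (1)·-0.558 - (-4)·0.203) / (10) = 0.101
  v = (12 - (1)·0.101 - (-4)·-0.558 - (-1)·0.203) / (10) = 0.987
  w = (-2 - (3)·0.101 - (3)·0.987 - (1)·0.203) / (11) = -0.497
  t = (-4 - (-3)·0.101 - (-4)·0.987 - (2)·-0.497) / (12) = 0.104
Change: (-0.099, -0.193, 0.061, -0.099) → max |·| = 0.193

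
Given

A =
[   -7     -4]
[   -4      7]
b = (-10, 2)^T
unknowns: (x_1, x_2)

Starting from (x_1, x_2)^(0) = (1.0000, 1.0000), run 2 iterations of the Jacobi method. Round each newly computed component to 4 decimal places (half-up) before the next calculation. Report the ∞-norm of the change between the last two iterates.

Iteration 1:
  x_1 = (-10 - (-4)·1.0000) / (-7) = 0.8571
  x_2 = (2 - (-4)·1.0000) / (7) = 0.8571
Iteration 2:
  x_1 = (-10 - (-4)·0.8571) / (-7) = 0.9388
  x_2 = (2 - (-4)·0.8571) / (7) = 0.7755
Change: (0.0817, -0.0816) → max |·| = 0.0817

0.0817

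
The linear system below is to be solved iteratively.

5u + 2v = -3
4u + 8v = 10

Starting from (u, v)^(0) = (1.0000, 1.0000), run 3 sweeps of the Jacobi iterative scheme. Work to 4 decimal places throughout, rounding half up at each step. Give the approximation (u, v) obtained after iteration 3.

(-1.3000, 1.7000)

Iteration 1:
  u = (-3 - (2)·1.0000) / (5) = -1.0000
  v = (10 - (4)·1.0000) / (8) = 0.7500
Iteration 2:
  u = (-3 - (2)·0.7500) / (5) = -0.9000
  v = (10 - (4)·-1.0000) / (8) = 1.7500
Iteration 3:
  u = (-3 - (2)·1.7500) / (5) = -1.3000
  v = (10 - (4)·-0.9000) / (8) = 1.7000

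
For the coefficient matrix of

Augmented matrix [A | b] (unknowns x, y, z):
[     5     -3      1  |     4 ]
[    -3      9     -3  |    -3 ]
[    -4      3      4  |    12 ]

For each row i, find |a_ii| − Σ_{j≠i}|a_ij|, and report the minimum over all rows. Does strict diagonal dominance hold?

-3

row 1: |5| − (3+1) = 1
row 2: |9| − (3+3) = 3
row 3: |4| − (4+3) = -3
minimum over rows = -3 → not strictly diagonally dominant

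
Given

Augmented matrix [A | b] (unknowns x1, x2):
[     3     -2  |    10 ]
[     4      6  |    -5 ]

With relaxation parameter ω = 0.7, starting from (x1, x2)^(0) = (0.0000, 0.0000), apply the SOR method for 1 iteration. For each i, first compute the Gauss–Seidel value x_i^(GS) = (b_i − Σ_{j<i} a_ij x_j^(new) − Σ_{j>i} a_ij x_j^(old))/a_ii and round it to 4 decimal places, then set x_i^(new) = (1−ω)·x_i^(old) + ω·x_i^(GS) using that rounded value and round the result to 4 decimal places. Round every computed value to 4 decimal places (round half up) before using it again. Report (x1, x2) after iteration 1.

Iteration 1:
  x1: GS value = (10 - (-2)·0.0000) / (3) = 3.3333;  x1 ← (1−ω)·0.0000 + ω·3.3333 = 2.3333
  x2: GS value = (-5 - (4)·2.3333) / (6) = -2.3889;  x2 ← (1−ω)·0.0000 + ω·-2.3889 = -1.6722

(2.3333, -1.6722)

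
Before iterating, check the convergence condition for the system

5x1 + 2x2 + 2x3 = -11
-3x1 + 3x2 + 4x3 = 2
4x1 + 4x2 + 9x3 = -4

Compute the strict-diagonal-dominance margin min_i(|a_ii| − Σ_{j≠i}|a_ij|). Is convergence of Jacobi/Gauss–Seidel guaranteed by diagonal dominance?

-4

row 1: |5| − (2+2) = 1
row 2: |3| − (3+4) = -4
row 3: |9| − (4+4) = 1
minimum over rows = -4 → not strictly diagonally dominant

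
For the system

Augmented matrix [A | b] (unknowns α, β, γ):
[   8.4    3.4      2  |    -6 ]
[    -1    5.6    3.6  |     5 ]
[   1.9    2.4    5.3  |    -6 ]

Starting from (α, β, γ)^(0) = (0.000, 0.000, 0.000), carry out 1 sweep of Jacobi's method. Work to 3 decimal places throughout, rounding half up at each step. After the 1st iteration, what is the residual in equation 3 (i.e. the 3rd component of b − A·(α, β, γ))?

-0.787

Iteration 1:
  α = (-6 - (3.4)·0.000 - (2)·0.000) / (8.4) = -0.714
  β = (5 - (-1)·0.000 - (3.6)·0.000) / (5.6) = 0.893
  γ = (-6 - (1.9)·0.000 - (2.4)·0.000) / (5.3) = -1.132
Residual b − A·x = (-0.775, 3.360, -0.787)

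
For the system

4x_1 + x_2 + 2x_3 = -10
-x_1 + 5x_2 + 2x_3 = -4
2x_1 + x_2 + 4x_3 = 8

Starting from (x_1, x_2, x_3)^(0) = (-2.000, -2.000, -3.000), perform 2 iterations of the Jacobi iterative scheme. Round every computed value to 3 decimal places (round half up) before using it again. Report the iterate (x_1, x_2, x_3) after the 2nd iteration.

(-4.250, -2.300, 2.250)

Iteration 1:
  x_1 = (-10 - (1)·-2.000 - (2)·-3.000) / (4) = -0.500
  x_2 = (-4 - (-1)·-2.000 - (2)·-3.000) / (5) = 0.000
  x_3 = (8 - (2)·-2.000 - (1)·-2.000) / (4) = 3.500
Iteration 2:
  x_1 = (-10 - (1)·0.000 - (2)·3.500) / (4) = -4.250
  x_2 = (-4 - (-1)·-0.500 - (2)·3.500) / (5) = -2.300
  x_3 = (8 - (2)·-0.500 - (1)·0.000) / (4) = 2.250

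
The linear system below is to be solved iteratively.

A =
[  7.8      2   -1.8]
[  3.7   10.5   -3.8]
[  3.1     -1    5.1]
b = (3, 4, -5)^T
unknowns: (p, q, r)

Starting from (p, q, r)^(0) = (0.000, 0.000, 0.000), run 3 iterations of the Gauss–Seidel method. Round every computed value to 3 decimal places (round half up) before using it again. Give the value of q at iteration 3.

-0.047

Iteration 1:
  p = (3 - (2)·0.000 - (-1.8)·0.000) / (7.8) = 0.385
  q = (4 - (3.7)·0.385 - (-3.8)·0.000) / (10.5) = 0.245
  r = (-5 - (3.1)·0.385 - (-1)·0.245) / (5.1) = -1.166
Iteration 2:
  p = (3 - (2)·0.245 - (-1.8)·-1.166) / (7.8) = 0.053
  q = (4 - (3.7)·0.053 - (-3.8)·-1.166) / (10.5) = -0.060
  r = (-5 - (3.1)·0.053 - (-1)·-0.060) / (5.1) = -1.024
Iteration 3:
  p = (3 - (2)·-0.060 - (-1.8)·-1.024) / (7.8) = 0.164
  q = (4 - (3.7)·0.164 - (-3.8)·-1.024) / (10.5) = -0.047
  r = (-5 - (3.1)·0.164 - (-1)·-0.047) / (5.1) = -1.089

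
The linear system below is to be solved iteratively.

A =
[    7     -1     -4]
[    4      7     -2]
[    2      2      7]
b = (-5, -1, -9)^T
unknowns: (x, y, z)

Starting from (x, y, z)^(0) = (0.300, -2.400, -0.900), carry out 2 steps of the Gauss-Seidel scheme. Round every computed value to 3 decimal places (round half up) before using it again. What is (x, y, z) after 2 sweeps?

Iteration 1:
  x = (-5 - (-1)·-2.400 - (-4)·-0.900) / (7) = -1.571
  y = (-1 - (4)·-1.571 - (-2)·-0.900) / (7) = 0.498
  z = (-9 - (2)·-1.571 - (2)·0.498) / (7) = -0.979
Iteration 2:
  x = (-5 - (-1)·0.498 - (-4)·-0.979) / (7) = -1.203
  y = (-1 - (4)·-1.203 - (-2)·-0.979) / (7) = 0.265
  z = (-9 - (2)·-1.203 - (2)·0.265) / (7) = -1.018

(-1.203, 0.265, -1.018)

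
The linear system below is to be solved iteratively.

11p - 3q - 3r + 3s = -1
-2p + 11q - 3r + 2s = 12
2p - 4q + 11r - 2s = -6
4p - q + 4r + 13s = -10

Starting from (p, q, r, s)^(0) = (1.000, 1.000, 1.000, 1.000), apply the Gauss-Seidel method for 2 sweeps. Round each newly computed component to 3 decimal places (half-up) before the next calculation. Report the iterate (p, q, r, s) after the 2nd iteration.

(0.456, 1.322, -0.283, -0.721)

Iteration 1:
  p = (-1 - (-3)·1.000 - (-3)·1.000 - (3)·1.000) / (11) = 0.182
  q = (12 - (-2)·0.182 - (-3)·1.000 - (2)·1.000) / (11) = 1.215
  r = (-6 - (2)·0.182 - (-4)·1.215 - (-2)·1.000) / (11) = 0.045
  s = (-10 - (4)·0.182 - (-1)·1.215 - (4)·0.045) / (13) = -0.746
Iteration 2:
  p = (-1 - (-3)·1.215 - (-3)·0.045 - (3)·-0.746) / (11) = 0.456
  q = (12 - (-2)·0.456 - (-3)·0.045 - (2)·-0.746) / (11) = 1.322
  r = (-6 - (2)·0.456 - (-4)·1.322 - (-2)·-0.746) / (11) = -0.283
  s = (-10 - (4)·0.456 - (-1)·1.322 - (4)·-0.283) / (13) = -0.721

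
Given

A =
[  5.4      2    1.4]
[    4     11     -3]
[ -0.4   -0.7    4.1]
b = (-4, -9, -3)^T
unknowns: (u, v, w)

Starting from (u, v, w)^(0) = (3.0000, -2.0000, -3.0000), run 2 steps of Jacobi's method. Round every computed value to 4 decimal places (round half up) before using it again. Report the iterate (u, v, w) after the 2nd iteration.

(0.4717, -1.3139, -1.1215)

Iteration 1:
  u = (-4 - (2)·-2.0000 - (1.4)·-3.0000) / (5.4) = 0.7778
  v = (-9 - (4)·3.0000 - (-3)·-3.0000) / (11) = -2.7273
  w = (-3 - (-0.4)·3.0000 - (-0.7)·-2.0000) / (4.1) = -0.7805
Iteration 2:
  u = (-4 - (2)·-2.7273 - (1.4)·-0.7805) / (5.4) = 0.4717
  v = (-9 - (4)·0.7778 - (-3)·-0.7805) / (11) = -1.3139
  w = (-3 - (-0.4)·0.7778 - (-0.7)·-2.7273) / (4.1) = -1.1215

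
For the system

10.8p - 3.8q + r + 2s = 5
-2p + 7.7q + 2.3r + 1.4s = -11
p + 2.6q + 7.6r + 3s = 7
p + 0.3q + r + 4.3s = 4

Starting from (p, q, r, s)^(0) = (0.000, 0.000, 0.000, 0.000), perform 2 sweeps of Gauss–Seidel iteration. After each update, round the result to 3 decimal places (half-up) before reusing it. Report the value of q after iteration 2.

Iteration 1:
  p = (5 - (-3.8)·0.000 - (1)·0.000 - (2)·0.000) / (10.8) = 0.463
  q = (-11 - (-2)·0.463 - (2.3)·0.000 - (1.4)·0.000) / (7.7) = -1.308
  r = (7 - (1)·0.463 - (2.6)·-1.308 - (3)·0.000) / (7.6) = 1.308
  s = (4 - (1)·0.463 - (0.3)·-1.308 - (1)·1.308) / (4.3) = 0.610
Iteration 2:
  p = (5 - (-3.8)·-1.308 - (1)·1.308 - (2)·0.610) / (10.8) = -0.231
  q = (-11 - (-2)·-0.231 - (2.3)·1.308 - (1.4)·0.610) / (7.7) = -1.990
  r = (7 - (1)·-0.231 - (2.6)·-1.990 - (3)·0.610) / (7.6) = 1.391
  s = (4 - (1)·-0.231 - (0.3)·-1.990 - (1)·1.391) / (4.3) = 0.799

-1.990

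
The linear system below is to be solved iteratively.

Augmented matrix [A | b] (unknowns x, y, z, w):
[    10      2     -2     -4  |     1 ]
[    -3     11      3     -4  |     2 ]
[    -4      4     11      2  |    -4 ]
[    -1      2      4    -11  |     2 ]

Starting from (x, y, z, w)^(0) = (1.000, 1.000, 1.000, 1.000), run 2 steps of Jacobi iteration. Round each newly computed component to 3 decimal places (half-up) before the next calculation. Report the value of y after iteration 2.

Iteration 1:
  x = (1 - (2)·1.000 - (-2)·1.000 - (-4)·1.000) / (10) = 0.500
  y = (2 - (-3)·1.000 - (3)·1.000 - (-4)·1.000) / (11) = 0.545
  z = (-4 - (-4)·1.000 - (4)·1.000 - (2)·1.000) / (11) = -0.545
  w = (2 - (-1)·1.000 - (2)·1.000 - (4)·1.000) / (-11) = 0.273
Iteration 2:
  x = (1 - (2)·0.545 - (-2)·-0.545 - (-4)·0.273) / (10) = -0.009
  y = (2 - (-3)·0.500 - (3)·-0.545 - (-4)·0.273) / (11) = 0.566
  z = (-4 - (-4)·0.500 - (4)·0.545 - (2)·0.273) / (11) = -0.430
  w = (2 - (-1)·0.500 - (2)·0.545 - (4)·-0.545) / (-11) = -0.326

0.566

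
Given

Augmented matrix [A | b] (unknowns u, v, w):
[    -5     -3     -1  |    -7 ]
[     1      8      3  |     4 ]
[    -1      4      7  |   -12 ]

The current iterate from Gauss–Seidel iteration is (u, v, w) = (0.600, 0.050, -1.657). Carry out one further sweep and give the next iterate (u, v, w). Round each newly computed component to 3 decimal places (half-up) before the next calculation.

(1.701, 0.909, -1.991)

One sweep:
  u = (-7 - (-3)·0.050 - (-1)·-1.657) / (-5) = 1.701
  v = (4 - (1)·1.701 - (3)·-1.657) / (8) = 0.909
  w = (-12 - (-1)·1.701 - (4)·0.909) / (7) = -1.991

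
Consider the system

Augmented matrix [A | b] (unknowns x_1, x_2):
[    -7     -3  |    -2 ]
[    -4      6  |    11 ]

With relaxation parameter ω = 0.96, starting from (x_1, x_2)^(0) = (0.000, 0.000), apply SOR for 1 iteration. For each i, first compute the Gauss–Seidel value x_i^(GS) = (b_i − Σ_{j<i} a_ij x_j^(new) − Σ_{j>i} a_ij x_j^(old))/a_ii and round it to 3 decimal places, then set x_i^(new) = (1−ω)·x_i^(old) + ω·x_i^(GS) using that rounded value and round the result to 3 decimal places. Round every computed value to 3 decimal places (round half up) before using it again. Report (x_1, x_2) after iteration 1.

Iteration 1:
  x_1: GS value = (-2 - (-3)·0.000) / (-7) = 0.286;  x_1 ← (1−ω)·0.000 + ω·0.286 = 0.275
  x_2: GS value = (11 - (-4)·0.275) / (6) = 2.017;  x_2 ← (1−ω)·0.000 + ω·2.017 = 1.936

(0.275, 1.936)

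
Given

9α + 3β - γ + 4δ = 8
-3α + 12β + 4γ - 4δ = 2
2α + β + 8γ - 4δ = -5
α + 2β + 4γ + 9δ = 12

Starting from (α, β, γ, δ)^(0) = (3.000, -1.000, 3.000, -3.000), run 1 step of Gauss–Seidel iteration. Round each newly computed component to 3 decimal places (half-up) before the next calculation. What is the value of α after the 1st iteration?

Iteration 1:
  α = (8 - (3)·-1.000 - (-1)·3.000 - (4)·-3.000) / (9) = 2.889
  β = (2 - (-3)·2.889 - (4)·3.000 - (-4)·-3.000) / (12) = -1.111
  γ = (-5 - (2)·2.889 - (1)·-1.111 - (-4)·-3.000) / (8) = -2.708
  δ = (12 - (1)·2.889 - (2)·-1.111 - (4)·-2.708) / (9) = 2.463

2.889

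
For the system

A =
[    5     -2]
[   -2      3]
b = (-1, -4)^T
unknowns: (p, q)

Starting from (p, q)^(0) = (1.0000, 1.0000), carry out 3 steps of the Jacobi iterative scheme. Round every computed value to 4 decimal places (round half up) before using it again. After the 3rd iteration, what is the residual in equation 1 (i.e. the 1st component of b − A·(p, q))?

Iteration 1:
  p = (-1 - (-2)·1.0000) / (5) = 0.2000
  q = (-4 - (-2)·1.0000) / (3) = -0.6667
Iteration 2:
  p = (-1 - (-2)·-0.6667) / (5) = -0.4667
  q = (-4 - (-2)·0.2000) / (3) = -1.2000
Iteration 3:
  p = (-1 - (-2)·-1.2000) / (5) = -0.6800
  q = (-4 - (-2)·-0.4667) / (3) = -1.6445
Residual b − A·x = (-0.8890, -0.4265)

-0.8890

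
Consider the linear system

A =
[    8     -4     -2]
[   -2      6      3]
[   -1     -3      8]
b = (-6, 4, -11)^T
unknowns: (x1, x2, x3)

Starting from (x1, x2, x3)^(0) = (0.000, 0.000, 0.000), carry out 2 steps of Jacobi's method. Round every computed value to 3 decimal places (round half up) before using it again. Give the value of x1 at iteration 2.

Iteration 1:
  x1 = (-6 - (-4)·0.000 - (-2)·0.000) / (8) = -0.750
  x2 = (4 - (-2)·0.000 - (3)·0.000) / (6) = 0.667
  x3 = (-11 - (-1)·0.000 - (-3)·0.000) / (8) = -1.375
Iteration 2:
  x1 = (-6 - (-4)·0.667 - (-2)·-1.375) / (8) = -0.760
  x2 = (4 - (-2)·-0.750 - (3)·-1.375) / (6) = 1.104
  x3 = (-11 - (-1)·-0.750 - (-3)·0.667) / (8) = -1.219

-0.760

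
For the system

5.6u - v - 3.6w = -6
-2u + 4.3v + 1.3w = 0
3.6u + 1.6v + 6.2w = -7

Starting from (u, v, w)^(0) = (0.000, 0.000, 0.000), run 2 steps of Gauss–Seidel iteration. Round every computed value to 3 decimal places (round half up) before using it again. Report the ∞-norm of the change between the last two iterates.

Iteration 1:
  u = (-6 - (-1)·0.000 - (-3.6)·0.000) / (5.6) = -1.071
  v = (0 - (-2)·-1.071 - (1.3)·0.000) / (4.3) = -0.498
  w = (-7 - (3.6)·-1.071 - (1.6)·-0.498) / (6.2) = -0.379
Iteration 2:
  u = (-6 - (-1)·-0.498 - (-3.6)·-0.379) / (5.6) = -1.404
  v = (0 - (-2)·-1.404 - (1.3)·-0.379) / (4.3) = -0.538
  w = (-7 - (3.6)·-1.404 - (1.6)·-0.538) / (6.2) = -0.175
Change: (-0.333, -0.040, 0.204) → max |·| = 0.333

0.333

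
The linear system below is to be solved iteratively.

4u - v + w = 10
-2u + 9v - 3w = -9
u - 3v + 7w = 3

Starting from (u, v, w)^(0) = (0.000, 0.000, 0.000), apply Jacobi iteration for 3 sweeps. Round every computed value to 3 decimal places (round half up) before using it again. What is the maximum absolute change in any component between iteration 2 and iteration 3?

Iteration 1:
  u = (10 - (-1)·0.000 - (1)·0.000) / (4) = 2.500
  v = (-9 - (-2)·0.000 - (-3)·0.000) / (9) = -1.000
  w = (3 - (1)·0.000 - (-3)·0.000) / (7) = 0.429
Iteration 2:
  u = (10 - (-1)·-1.000 - (1)·0.429) / (4) = 2.143
  v = (-9 - (-2)·2.500 - (-3)·0.429) / (9) = -0.301
  w = (3 - (1)·2.500 - (-3)·-1.000) / (7) = -0.357
Iteration 3:
  u = (10 - (-1)·-0.301 - (1)·-0.357) / (4) = 2.514
  v = (-9 - (-2)·2.143 - (-3)·-0.357) / (9) = -0.643
  w = (3 - (1)·2.143 - (-3)·-0.301) / (7) = -0.007
Change: (0.371, -0.342, 0.350) → max |·| = 0.371

0.371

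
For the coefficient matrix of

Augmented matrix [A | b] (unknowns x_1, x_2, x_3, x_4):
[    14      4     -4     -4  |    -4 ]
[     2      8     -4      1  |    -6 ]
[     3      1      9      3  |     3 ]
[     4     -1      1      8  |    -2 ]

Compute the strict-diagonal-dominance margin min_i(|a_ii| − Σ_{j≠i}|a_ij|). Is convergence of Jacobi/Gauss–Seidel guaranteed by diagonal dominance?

row 1: |14| − (4+4+4) = 2
row 2: |8| − (2+4+1) = 1
row 3: |9| − (3+1+3) = 2
row 4: |8| − (4+1+1) = 2
minimum over rows = 1 → strictly diagonally dominant (convergence guaranteed)

1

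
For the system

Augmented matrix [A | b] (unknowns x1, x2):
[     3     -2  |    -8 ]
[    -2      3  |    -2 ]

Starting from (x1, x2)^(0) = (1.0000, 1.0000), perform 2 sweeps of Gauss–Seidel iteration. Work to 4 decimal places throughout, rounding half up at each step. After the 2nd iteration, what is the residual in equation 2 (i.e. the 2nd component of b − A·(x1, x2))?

-0.0001

Iteration 1:
  x1 = (-8 - (-2)·1.0000) / (3) = -2.0000
  x2 = (-2 - (-2)·-2.0000) / (3) = -2.0000
Iteration 2:
  x1 = (-8 - (-2)·-2.0000) / (3) = -4.0000
  x2 = (-2 - (-2)·-4.0000) / (3) = -3.3333
Residual b − A·x = (-2.6666, -0.0001)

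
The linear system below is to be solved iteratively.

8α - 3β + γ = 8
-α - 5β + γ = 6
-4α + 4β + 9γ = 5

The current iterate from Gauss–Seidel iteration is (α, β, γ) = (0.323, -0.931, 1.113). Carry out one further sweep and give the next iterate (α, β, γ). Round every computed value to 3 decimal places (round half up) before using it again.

One sweep:
  α = (8 - (-3)·-0.931 - (1)·1.113) / (8) = 0.512
  β = (6 - (-1)·0.512 - (1)·1.113) / (-5) = -1.080
  γ = (5 - (-4)·0.512 - (4)·-1.080) / (9) = 1.263

(0.512, -1.080, 1.263)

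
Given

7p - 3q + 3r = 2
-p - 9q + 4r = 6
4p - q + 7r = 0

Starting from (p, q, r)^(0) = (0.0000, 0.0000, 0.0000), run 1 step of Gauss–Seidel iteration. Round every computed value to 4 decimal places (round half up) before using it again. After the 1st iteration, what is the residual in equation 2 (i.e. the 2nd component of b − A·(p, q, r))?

Iteration 1:
  p = (2 - (-3)·0.0000 - (3)·0.0000) / (7) = 0.2857
  q = (6 - (-1)·0.2857 - (4)·0.0000) / (-9) = -0.6984
  r = (0 - (4)·0.2857 - (-1)·-0.6984) / (7) = -0.2630
Residual b − A·x = (-1.3061, 1.0521, -0.0002)

1.0521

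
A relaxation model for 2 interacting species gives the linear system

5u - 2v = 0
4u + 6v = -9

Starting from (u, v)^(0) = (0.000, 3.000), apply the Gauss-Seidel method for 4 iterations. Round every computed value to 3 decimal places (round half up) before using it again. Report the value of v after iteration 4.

Iteration 1:
  u = (0 - (-2)·3.000) / (5) = 1.200
  v = (-9 - (4)·1.200) / (6) = -2.300
Iteration 2:
  u = (0 - (-2)·-2.300) / (5) = -0.920
  v = (-9 - (4)·-0.920) / (6) = -0.887
Iteration 3:
  u = (0 - (-2)·-0.887) / (5) = -0.355
  v = (-9 - (4)·-0.355) / (6) = -1.263
Iteration 4:
  u = (0 - (-2)·-1.263) / (5) = -0.505
  v = (-9 - (4)·-0.505) / (6) = -1.163

-1.163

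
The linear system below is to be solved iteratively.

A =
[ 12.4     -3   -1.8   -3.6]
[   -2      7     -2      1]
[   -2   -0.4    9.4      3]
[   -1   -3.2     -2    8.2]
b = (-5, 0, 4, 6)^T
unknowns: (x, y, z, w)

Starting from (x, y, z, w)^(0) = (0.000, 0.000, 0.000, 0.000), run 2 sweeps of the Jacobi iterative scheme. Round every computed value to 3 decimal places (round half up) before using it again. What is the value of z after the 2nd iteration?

Iteration 1:
  x = (-5 - (-3)·0.000 - (-1.8)·0.000 - (-3.6)·0.000) / (12.4) = -0.403
  y = (0 - (-2)·0.000 - (-2)·0.000 - (1)·0.000) / (7) = 0.000
  z = (4 - (-2)·0.000 - (-0.4)·0.000 - (3)·0.000) / (9.4) = 0.426
  w = (6 - (-1)·0.000 - (-3.2)·0.000 - (-2)·0.000) / (8.2) = 0.732
Iteration 2:
  x = (-5 - (-3)·0.000 - (-1.8)·0.426 - (-3.6)·0.732) / (12.4) = -0.129
  y = (0 - (-2)·-0.403 - (-2)·0.426 - (1)·0.732) / (7) = -0.098
  z = (4 - (-2)·-0.403 - (-0.4)·0.000 - (3)·0.732) / (9.4) = 0.106
  w = (6 - (-1)·-0.403 - (-3.2)·0.000 - (-2)·0.426) / (8.2) = 0.786

0.106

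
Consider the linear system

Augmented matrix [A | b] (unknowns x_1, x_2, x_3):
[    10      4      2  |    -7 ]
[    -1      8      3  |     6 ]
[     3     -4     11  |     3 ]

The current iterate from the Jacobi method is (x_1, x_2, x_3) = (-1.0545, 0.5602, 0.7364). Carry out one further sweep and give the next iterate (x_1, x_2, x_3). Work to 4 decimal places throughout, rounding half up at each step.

One sweep:
  x_1 = (-7 - (4)·0.5602 - (2)·0.7364) / (10) = -1.0714
  x_2 = (6 - (-1)·-1.0545 - (3)·0.7364) / (8) = 0.3420
  x_3 = (3 - (3)·-1.0545 - (-4)·0.5602) / (11) = 0.7640

(-1.0714, 0.3420, 0.7640)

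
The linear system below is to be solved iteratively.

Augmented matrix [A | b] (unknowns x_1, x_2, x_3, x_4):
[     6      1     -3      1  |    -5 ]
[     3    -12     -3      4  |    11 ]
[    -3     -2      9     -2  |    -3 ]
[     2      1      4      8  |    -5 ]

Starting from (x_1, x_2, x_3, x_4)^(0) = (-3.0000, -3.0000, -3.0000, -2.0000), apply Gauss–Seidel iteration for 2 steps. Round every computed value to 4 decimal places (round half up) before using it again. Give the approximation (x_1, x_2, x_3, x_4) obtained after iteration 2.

Iteration 1:
  x_1 = (-5 - (1)·-3.0000 - (-3)·-3.0000 - (1)·-2.0000) / (6) = -1.5000
  x_2 = (11 - (3)·-1.5000 - (-3)·-3.0000 - (4)·-2.0000) / (-12) = -1.2083
  x_3 = (-3 - (-3)·-1.5000 - (-2)·-1.2083 - (-2)·-2.0000) / (9) = -1.5463
  x_4 = (-5 - (2)·-1.5000 - (1)·-1.2083 - (4)·-1.5463) / (8) = 0.6742
Iteration 2:
  x_1 = (-5 - (1)·-1.2083 - (-3)·-1.5463 - (1)·0.6742) / (6) = -1.5175
  x_2 = (11 - (3)·-1.5175 - (-3)·-1.5463 - (4)·0.6742) / (-12) = -0.6847
  x_3 = (-3 - (-3)·-1.5175 - (-2)·-0.6847 - (-2)·0.6742) / (9) = -0.8415
  x_4 = (-5 - (2)·-1.5175 - (1)·-0.6847 - (4)·-0.8415) / (8) = 0.2607

(-1.5175, -0.6847, -0.8415, 0.2607)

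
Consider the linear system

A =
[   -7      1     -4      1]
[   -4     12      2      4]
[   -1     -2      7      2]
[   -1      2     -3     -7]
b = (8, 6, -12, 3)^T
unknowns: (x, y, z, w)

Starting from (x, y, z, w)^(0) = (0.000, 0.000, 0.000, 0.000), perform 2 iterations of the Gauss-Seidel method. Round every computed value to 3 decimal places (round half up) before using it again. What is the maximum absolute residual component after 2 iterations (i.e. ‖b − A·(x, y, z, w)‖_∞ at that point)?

0.177

Iteration 1:
  x = (8 - (1)·0.000 - (-4)·0.000 - (1)·0.000) / (-7) = -1.143
  y = (6 - (-4)·-1.143 - (2)·0.000 - (4)·0.000) / (12) = 0.119
  z = (-12 - (-1)·-1.143 - (-2)·0.119 - (2)·0.000) / (7) = -1.844
  w = (3 - (-1)·-1.143 - (2)·0.119 - (-3)·-1.844) / (-7) = 0.559
Iteration 2:
  x = (8 - (1)·0.119 - (-4)·-1.844 - (1)·0.559) / (-7) = 0.008
  y = (6 - (-4)·0.008 - (2)·-1.844 - (4)·0.559) / (12) = 0.624
  z = (-12 - (-1)·0.008 - (-2)·0.624 - (2)·0.559) / (7) = -1.695
  w = (3 - (-1)·0.008 - (2)·0.624 - (-3)·-1.695) / (-7) = 0.475
Residual b − A·x = (0.177, 0.034, 0.171, 0.000); ∞-norm = 0.177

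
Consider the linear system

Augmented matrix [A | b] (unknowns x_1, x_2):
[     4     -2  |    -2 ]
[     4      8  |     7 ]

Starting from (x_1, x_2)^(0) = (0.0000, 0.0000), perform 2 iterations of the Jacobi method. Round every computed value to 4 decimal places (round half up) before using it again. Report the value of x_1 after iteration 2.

Iteration 1:
  x_1 = (-2 - (-2)·0.0000) / (4) = -0.5000
  x_2 = (7 - (4)·0.0000) / (8) = 0.8750
Iteration 2:
  x_1 = (-2 - (-2)·0.8750) / (4) = -0.0625
  x_2 = (7 - (4)·-0.5000) / (8) = 1.1250

-0.0625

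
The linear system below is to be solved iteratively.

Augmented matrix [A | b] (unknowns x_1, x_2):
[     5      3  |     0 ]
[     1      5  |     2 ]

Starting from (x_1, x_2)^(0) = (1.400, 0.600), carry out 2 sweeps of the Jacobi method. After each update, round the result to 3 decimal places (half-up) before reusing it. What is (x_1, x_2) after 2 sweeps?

(-0.072, 0.472)

Iteration 1:
  x_1 = (0 - (3)·0.600) / (5) = -0.360
  x_2 = (2 - (1)·1.400) / (5) = 0.120
Iteration 2:
  x_1 = (0 - (3)·0.120) / (5) = -0.072
  x_2 = (2 - (1)·-0.360) / (5) = 0.472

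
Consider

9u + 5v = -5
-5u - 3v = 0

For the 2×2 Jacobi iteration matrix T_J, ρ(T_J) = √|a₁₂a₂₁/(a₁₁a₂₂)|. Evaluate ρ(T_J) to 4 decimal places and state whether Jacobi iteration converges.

a₁₂a₂₁/(a₁₁a₂₂) = (5)·(-5) / ((9)·(-3)) = 0.925926
ρ = √|0.925926| = √0.925926 = 0.9623
ρ < 1, so Jacobi converges

0.9623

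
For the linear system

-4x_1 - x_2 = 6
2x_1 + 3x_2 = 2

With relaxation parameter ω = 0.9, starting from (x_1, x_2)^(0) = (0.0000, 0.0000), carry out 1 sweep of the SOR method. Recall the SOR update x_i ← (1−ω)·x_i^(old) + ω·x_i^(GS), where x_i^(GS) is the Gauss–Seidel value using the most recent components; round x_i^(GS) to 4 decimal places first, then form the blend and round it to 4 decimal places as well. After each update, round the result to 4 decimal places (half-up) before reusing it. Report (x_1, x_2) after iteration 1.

Iteration 1:
  x_1: GS value = (6 - (-1)·0.0000) / (-4) = -1.5000;  x_1 ← (1−ω)·0.0000 + ω·-1.5000 = -1.3500
  x_2: GS value = (2 - (2)·-1.3500) / (3) = 1.5667;  x_2 ← (1−ω)·0.0000 + ω·1.5667 = 1.4100

(-1.3500, 1.4100)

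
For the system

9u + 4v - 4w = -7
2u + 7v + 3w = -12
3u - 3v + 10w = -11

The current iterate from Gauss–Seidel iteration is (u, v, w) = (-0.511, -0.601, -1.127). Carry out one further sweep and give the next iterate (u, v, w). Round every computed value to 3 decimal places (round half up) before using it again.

(-1.012, -0.942, -1.079)

One sweep:
  u = (-7 - (4)·-0.601 - (-4)·-1.127) / (9) = -1.012
  v = (-12 - (2)·-1.012 - (3)·-1.127) / (7) = -0.942
  w = (-11 - (3)·-1.012 - (-3)·-0.942) / (10) = -1.079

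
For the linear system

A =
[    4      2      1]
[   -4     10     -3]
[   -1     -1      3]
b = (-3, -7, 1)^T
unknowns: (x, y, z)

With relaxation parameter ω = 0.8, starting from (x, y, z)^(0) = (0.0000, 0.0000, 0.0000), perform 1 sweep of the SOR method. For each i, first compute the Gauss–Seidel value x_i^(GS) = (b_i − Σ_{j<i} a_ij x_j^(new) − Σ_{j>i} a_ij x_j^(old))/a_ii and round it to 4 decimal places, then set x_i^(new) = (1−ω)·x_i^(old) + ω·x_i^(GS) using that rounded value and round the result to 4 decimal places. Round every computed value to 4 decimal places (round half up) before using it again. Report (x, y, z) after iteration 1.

Iteration 1:
  x: GS value = (-3 - (2)·0.0000 - (1)·0.0000) / (4) = -0.7500;  x ← (1−ω)·0.0000 + ω·-0.7500 = -0.6000
  y: GS value = (-7 - (-4)·-0.6000 - (-3)·0.0000) / (10) = -0.9400;  y ← (1−ω)·0.0000 + ω·-0.9400 = -0.7520
  z: GS value = (1 - (-1)·-0.6000 - (-1)·-0.7520) / (3) = -0.1173;  z ← (1−ω)·0.0000 + ω·-0.1173 = -0.0938

(-0.6000, -0.7520, -0.0938)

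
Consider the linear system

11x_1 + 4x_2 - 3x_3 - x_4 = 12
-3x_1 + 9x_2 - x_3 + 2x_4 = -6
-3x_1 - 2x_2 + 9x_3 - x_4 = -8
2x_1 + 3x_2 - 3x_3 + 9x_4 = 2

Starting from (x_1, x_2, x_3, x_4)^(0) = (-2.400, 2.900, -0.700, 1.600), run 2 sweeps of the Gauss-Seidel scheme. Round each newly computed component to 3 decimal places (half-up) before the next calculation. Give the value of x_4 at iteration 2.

Iteration 1:
  x_1 = (12 - (4)·2.900 - (-3)·-0.700 - (-1)·1.600) / (11) = -0.009
  x_2 = (-6 - (-3)·-0.009 - (-1)·-0.700 - (2)·1.600) / (9) = -1.103
  x_3 = (-8 - (-3)·-0.009 - (-2)·-1.103 - (-1)·1.600) / (9) = -0.959
  x_4 = (2 - (2)·-0.009 - (3)·-1.103 - (-3)·-0.959) / (9) = 0.272
Iteration 2:
  x_1 = (12 - (4)·-1.103 - (-3)·-0.959 - (-1)·0.272) / (11) = 1.255
  x_2 = (-6 - (-3)·1.255 - (-1)·-0.959 - (2)·0.272) / (9) = -0.415
  x_3 = (-8 - (-3)·1.255 - (-2)·-0.415 - (-1)·0.272) / (9) = -0.533
  x_4 = (2 - (2)·1.255 - (3)·-0.415 - (-3)·-0.533) / (9) = -0.096

-0.096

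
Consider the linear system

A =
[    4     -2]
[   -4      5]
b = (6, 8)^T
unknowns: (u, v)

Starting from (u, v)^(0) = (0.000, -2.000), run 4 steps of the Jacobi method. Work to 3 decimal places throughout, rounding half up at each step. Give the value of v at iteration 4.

Iteration 1:
  u = (6 - (-2)·-2.000) / (4) = 0.500
  v = (8 - (-4)·0.000) / (5) = 1.600
Iteration 2:
  u = (6 - (-2)·1.600) / (4) = 2.300
  v = (8 - (-4)·0.500) / (5) = 2.000
Iteration 3:
  u = (6 - (-2)·2.000) / (4) = 2.500
  v = (8 - (-4)·2.300) / (5) = 3.440
Iteration 4:
  u = (6 - (-2)·3.440) / (4) = 3.220
  v = (8 - (-4)·2.500) / (5) = 3.600

3.600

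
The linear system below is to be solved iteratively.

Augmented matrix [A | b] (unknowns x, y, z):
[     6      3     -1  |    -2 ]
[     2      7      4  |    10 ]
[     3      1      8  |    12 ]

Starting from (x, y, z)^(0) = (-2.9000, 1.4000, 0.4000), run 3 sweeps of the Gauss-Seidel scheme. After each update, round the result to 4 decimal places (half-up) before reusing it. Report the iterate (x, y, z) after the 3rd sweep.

Iteration 1:
  x = (-2 - (3)·1.4000 - (-1)·0.4000) / (6) = -0.9667
  y = (10 - (2)·-0.9667 - (4)·0.4000) / (7) = 1.4762
  z = (12 - (3)·-0.9667 - (1)·1.4762) / (8) = 1.6780
Iteration 2:
  x = (-2 - (3)·1.4762 - (-1)·1.6780) / (6) = -0.7918
  y = (10 - (2)·-0.7918 - (4)·1.6780) / (7) = 0.6959
  z = (12 - (3)·-0.7918 - (1)·0.6959) / (8) = 1.7099
Iteration 3:
  x = (-2 - (3)·0.6959 - (-1)·1.7099) / (6) = -0.3963
  y = (10 - (2)·-0.3963 - (4)·1.7099) / (7) = 0.5647
  z = (12 - (3)·-0.3963 - (1)·0.5647) / (8) = 1.5780

(-0.3963, 0.5647, 1.5780)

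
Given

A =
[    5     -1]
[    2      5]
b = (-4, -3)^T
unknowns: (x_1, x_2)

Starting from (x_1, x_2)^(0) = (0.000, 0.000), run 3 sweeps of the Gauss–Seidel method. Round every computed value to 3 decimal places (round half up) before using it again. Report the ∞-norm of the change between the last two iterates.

Iteration 1:
  x_1 = (-4 - (-1)·0.000) / (5) = -0.800
  x_2 = (-3 - (2)·-0.800) / (5) = -0.280
Iteration 2:
  x_1 = (-4 - (-1)·-0.280) / (5) = -0.856
  x_2 = (-3 - (2)·-0.856) / (5) = -0.258
Iteration 3:
  x_1 = (-4 - (-1)·-0.258) / (5) = -0.852
  x_2 = (-3 - (2)·-0.852) / (5) = -0.259
Change: (0.004, -0.001) → max |·| = 0.004

0.004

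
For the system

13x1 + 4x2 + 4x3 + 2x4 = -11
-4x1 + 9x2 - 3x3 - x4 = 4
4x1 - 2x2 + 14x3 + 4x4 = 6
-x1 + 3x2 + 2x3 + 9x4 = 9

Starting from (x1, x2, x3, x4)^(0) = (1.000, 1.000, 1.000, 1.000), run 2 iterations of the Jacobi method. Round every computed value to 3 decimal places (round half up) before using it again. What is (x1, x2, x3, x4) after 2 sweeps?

(-1.342, -0.212, 0.922, 0.376)

Iteration 1:
  x1 = (-11 - (4)·1.000 - (4)·1.000 - (2)·1.000) / (13) = -1.615
  x2 = (4 - (-4)·1.000 - (-3)·1.000 - (-1)·1.000) / (9) = 1.333
  x3 = (6 - (4)·1.000 - (-2)·1.000 - (4)·1.000) / (14) = 0.000
  x4 = (9 - (-1)·1.000 - (3)·1.000 - (2)·1.000) / (9) = 0.556
Iteration 2:
  x1 = (-11 - (4)·1.333 - (4)·0.000 - (2)·0.556) / (13) = -1.342
  x2 = (4 - (-4)·-1.615 - (-3)·0.000 - (-1)·0.556) / (9) = -0.212
  x3 = (6 - (4)·-1.615 - (-2)·1.333 - (4)·0.556) / (14) = 0.922
  x4 = (9 - (-1)·-1.615 - (3)·1.333 - (2)·0.000) / (9) = 0.376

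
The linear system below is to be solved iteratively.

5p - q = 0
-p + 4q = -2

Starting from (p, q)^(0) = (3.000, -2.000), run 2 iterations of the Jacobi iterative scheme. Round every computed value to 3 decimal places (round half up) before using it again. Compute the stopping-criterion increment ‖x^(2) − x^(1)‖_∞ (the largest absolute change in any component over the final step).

0.850

Iteration 1:
  p = (0 - (-1)·-2.000) / (5) = -0.400
  q = (-2 - (-1)·3.000) / (4) = 0.250
Iteration 2:
  p = (0 - (-1)·0.250) / (5) = 0.050
  q = (-2 - (-1)·-0.400) / (4) = -0.600
Change: (0.450, -0.850) → max |·| = 0.850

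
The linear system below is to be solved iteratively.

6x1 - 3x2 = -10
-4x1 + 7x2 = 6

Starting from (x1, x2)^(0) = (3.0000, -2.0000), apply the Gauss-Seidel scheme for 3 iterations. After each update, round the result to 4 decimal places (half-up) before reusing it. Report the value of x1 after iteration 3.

Iteration 1:
  x1 = (-10 - (-3)·-2.0000) / (6) = -2.6667
  x2 = (6 - (-4)·-2.6667) / (7) = -0.6667
Iteration 2:
  x1 = (-10 - (-3)·-0.6667) / (6) = -2.0000
  x2 = (6 - (-4)·-2.0000) / (7) = -0.2857
Iteration 3:
  x1 = (-10 - (-3)·-0.2857) / (6) = -1.8095
  x2 = (6 - (-4)·-1.8095) / (7) = -0.1769

-1.8095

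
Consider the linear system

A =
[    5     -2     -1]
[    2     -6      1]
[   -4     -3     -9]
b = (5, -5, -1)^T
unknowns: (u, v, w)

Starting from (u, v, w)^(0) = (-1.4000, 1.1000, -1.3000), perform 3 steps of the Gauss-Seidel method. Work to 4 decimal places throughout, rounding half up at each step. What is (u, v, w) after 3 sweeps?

Iteration 1:
  u = (5 - (-2)·1.1000 - (-1)·-1.3000) / (5) = 1.1800
  v = (-5 - (2)·1.1800 - (1)·-1.3000) / (-6) = 1.0100
  w = (-1 - (-4)·1.1800 - (-3)·1.0100) / (-9) = -0.7500
Iteration 2:
  u = (5 - (-2)·1.0100 - (-1)·-0.7500) / (5) = 1.2540
  v = (-5 - (2)·1.2540 - (1)·-0.7500) / (-6) = 1.1263
  w = (-1 - (-4)·1.2540 - (-3)·1.1263) / (-9) = -0.8217
Iteration 3:
  u = (5 - (-2)·1.1263 - (-1)·-0.8217) / (5) = 1.2862
  v = (-5 - (2)·1.2862 - (1)·-0.8217) / (-6) = 1.1251
  w = (-1 - (-4)·1.2862 - (-3)·1.1251) / (-9) = -0.8356

(1.2862, 1.1251, -0.8356)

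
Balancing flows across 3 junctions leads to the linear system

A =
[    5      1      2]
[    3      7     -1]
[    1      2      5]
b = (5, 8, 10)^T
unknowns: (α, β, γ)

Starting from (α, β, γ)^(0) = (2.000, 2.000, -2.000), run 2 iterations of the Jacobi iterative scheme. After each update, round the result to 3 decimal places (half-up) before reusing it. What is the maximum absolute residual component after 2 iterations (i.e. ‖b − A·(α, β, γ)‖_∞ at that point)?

3.081

Iteration 1:
  α = (5 - (1)·2.000 - (2)·-2.000) / (5) = 1.400
  β = (8 - (3)·2.000 - (-1)·-2.000) / (7) = 0.000
  γ = (10 - (1)·2.000 - (2)·2.000) / (5) = 0.800
Iteration 2:
  α = (5 - (1)·0.000 - (2)·0.800) / (5) = 0.680
  β = (8 - (3)·1.400 - (-1)·0.800) / (7) = 0.657
  γ = (10 - (1)·1.400 - (2)·0.000) / (5) = 1.720
Residual b − A·x = (-2.497, 3.081, -0.594); ∞-norm = 3.081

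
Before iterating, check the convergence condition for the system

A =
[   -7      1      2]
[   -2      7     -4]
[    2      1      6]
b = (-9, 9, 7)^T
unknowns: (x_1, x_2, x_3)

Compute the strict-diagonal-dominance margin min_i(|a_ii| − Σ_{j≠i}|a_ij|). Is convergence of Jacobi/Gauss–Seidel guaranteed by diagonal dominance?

row 1: |-7| − (1+2) = 4
row 2: |7| − (2+4) = 1
row 3: |6| − (2+1) = 3
minimum over rows = 1 → strictly diagonally dominant (convergence guaranteed)

1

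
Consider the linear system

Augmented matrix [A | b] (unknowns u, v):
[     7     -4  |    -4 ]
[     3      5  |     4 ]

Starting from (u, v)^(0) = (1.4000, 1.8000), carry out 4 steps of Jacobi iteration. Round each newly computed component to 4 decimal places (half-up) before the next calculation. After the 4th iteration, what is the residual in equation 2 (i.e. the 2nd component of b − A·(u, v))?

Iteration 1:
  u = (-4 - (-4)·1.8000) / (7) = 0.4571
  v = (4 - (3)·1.4000) / (5) = -0.0400
Iteration 2:
  u = (-4 - (-4)·-0.0400) / (7) = -0.5943
  v = (4 - (3)·0.4571) / (5) = 0.5257
Iteration 3:
  u = (-4 - (-4)·0.5257) / (7) = -0.2710
  v = (4 - (3)·-0.5943) / (5) = 1.1566
Iteration 4:
  u = (-4 - (-4)·1.1566) / (7) = 0.0895
  v = (4 - (3)·-0.2710) / (5) = 0.9626
Residual b − A·x = (-0.7761, -1.0815)

-1.0815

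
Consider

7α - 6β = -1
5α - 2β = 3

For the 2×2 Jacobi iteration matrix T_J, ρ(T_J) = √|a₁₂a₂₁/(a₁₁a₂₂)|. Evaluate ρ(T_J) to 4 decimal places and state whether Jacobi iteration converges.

1.4639

a₁₂a₂₁/(a₁₁a₂₂) = (-6)·(5) / ((7)·(-2)) = 2.142857
ρ = √|2.142857| = √2.142857 = 1.4639
ρ > 1, so Jacobi diverges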